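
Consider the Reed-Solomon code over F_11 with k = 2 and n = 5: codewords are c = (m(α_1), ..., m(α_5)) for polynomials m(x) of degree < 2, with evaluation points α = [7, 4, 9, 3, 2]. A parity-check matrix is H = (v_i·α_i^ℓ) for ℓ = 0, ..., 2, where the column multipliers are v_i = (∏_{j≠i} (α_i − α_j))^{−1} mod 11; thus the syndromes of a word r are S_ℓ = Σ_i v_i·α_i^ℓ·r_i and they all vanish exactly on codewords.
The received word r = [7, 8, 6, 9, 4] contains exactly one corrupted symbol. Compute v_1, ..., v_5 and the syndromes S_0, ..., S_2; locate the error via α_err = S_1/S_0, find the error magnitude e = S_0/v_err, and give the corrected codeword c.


S = (2, 8, 10), error at position 2, error magnitude e = 5, c = [7, 3, 6, 9, 4].

Step 1: column multipliers v_i = (∏_{j≠i}(α_i − α_j))^{−1} mod 11.
  i = 1 (α = 7): (7−4)(7−9)(7−3)(7−2) = 3·(−2)·4·5 = −120 ≡ 1, so v_1 = 1^{−1} = 1 (mod 11).
  i = 2 (α = 4): (4−7)(4−9)(4−3)(4−2) = (−3)·(−5)·1·2 = 30 ≡ 8, so v_2 = 8^{−1} = 7 (mod 11).
  i = 3 (α = 9): (9−7)(9−4)(9−3)(9−2) = 2·5·6·7 = 420 ≡ 2, so v_3 = 2^{−1} = 6 (mod 11).
  i = 4 (α = 3): (3−7)(3−4)(3−9)(3−2) = (−4)·(−1)·(−6)·1 = −24 ≡ 9, so v_4 = 9^{−1} = 5 (mod 11).
  i = 5 (α = 2): (2−7)(2−4)(2−9)(2−3) = (−5)·(−2)·(−7)·(−1) = 70 ≡ 4, so v_5 = 4^{−1} = 3 (mod 11).
  v = [1, 7, 6, 5, 3].
Step 2: syndromes of r = [7, 8, 6, 9, 4] (all sums mod 11).
  S_0 = Σ v_i r_i = 1·7 + 7·8 + 6·6 + 5·9 + 3·4 = 156 ≡ 2.
  S_1 = Σ v_i α_i r_i = 1·7·7 + 7·4·8 + 6·9·6 + 5·3·9 + 3·2·4 = 756 ≡ 8.
  α_i^2 mod 11 = [5, 5, 4, 9, 4].
  S_2 = Σ v_i α_i^2 r_i = 1·5·7 + 7·5·8 + 6·4·6 + 5·9·9 + 3·4·4 = 912 ≡ 10.
  S = (2, 8, 10) ≠ 0, so r is not a codeword (an error is present).
Step 3: locate the error. For a single error e at position i, S_ℓ = v_i·e·α_i^ℓ, so α_err = S_1/S_0.
  S_0^{−1} = 2^{−1} = 6 (mod 11), so α_err = 8·6 = 48 ≡ 4 = α_2. Error position i = 2.
  Consistency check: S_2/S_1 = 10·7 = 70 ≡ 4 = α_err ✓ (single-error assumption holds).
Step 4: error magnitude e = S_0/v_2 = S_0·∏_{j≠2}(α_2 − α_j) = 2·8 = 16 ≡ 5 (mod 11).
Step 5: correct position 2: c_2 = r_2 − e = 8 − 5 ≡ 3 (mod 11). Hence c = [7, 3, 6, 9, 4].
  Check: interpolating c through the α_i gives m(x) = 5 + 5·x (degree < 2) with m(α_i) = c_i for every i, so c is indeed a codeword.


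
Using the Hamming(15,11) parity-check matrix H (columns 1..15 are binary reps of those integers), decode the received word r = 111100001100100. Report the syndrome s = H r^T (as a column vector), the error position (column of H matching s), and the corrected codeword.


s = (1, 0, 1, 0)^T, error position = 10, corrected codeword c = 111100001000100

Compute s = H r^T mod 2 one row at a time:
  s_1 = 0 + 1 + 1 + 0 + 0 + 1 + 0 + 0 = 3 ≡ 1 (mod 2).
  s_2 = 1 + 0 + 0 + 0 + 0 + 1 + 0 + 0 = 2 ≡ 0 (mod 2).
  s_3 = 1 + 1 + 0 + 0 + 1 + 0 + 0 + 0 = 3 ≡ 1 (mod 2).
  s_4 = 1 + 1 + 0 + 0 + 1 + 0 + 1 + 0 = 4 ≡ 0 (mod 2).
s = (1, 0, 1, 0)^T — this equals column 10 of H (binary 1010), so error is at position 10.
Correct: flip bit 10 of r = 111100001100100 to get c = 111100001000100.


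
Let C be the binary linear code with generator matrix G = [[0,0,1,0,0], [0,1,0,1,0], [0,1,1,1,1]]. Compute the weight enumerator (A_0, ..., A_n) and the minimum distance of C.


Weight distribution: A_0 = 1, A_1 = 2, A_2 = 2, A_3 = 2, A_4 = 1. Minimum distance d = 1.

Enumerate all 2^3 = 8 messages m ∈ F_2^3.
For each, compute codeword c = mG in F_2^5, then tally its weight.
  m = 000 → c = 00000, weight = 0.
  m = 100 → c = 00100, weight = 1.
  m = 010 → c = 01010, weight = 2.
  m = 110 → c = 01110, weight = 3.
  m = 001 → c = 01111, weight = 4.
  m = 101 → c = 01011, weight = 3.
  m = 011 → c = 00101, weight = 2.
  m = 111 → c = 00001, weight = 1.
Tally weights:
  weight 0: 1 codewords.
  weight 1: 2 codewords.
  weight 2: 2 codewords.
  weight 3: 2 codewords.
  weight 4: 1 codewords.
Minimum distance d = smallest w > 0 with A_w > 0 = 1.
Sanity: Σ A_w = 8 = 2^3 = 8 ✓.


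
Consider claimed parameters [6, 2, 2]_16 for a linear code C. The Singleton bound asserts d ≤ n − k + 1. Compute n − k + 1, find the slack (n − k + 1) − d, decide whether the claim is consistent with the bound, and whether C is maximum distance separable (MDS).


Singleton RHS = n − k + 1 = 5, slack = 3, bound satisfied, not MDS.

Singleton bound: d ≤ n − k + 1.
Here n = 6, k = 2, so n − k + 1 = 5.
Given d = 2, check d ≤ 5: YES.
Slack = (n − k + 1) − d = 3.
The code is NOT MDS (slack = 3 > 0).
Description: the claimed parameters are [6, 2, 2]_16; such a code would be non-MDS.


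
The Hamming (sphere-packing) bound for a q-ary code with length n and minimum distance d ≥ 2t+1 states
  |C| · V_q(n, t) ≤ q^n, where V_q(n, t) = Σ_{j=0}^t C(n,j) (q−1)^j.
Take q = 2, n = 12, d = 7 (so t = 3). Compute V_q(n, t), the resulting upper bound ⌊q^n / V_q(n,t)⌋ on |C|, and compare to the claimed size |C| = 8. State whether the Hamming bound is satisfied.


V_q(n, t) = 299, q^n = 4096, Hamming bound = 13, |C| = 8 ≤ bound (satisfied).

Step 1: Compute V_q(n, t) = Σ_{j=0}^3 C(n, j) (q−1)^j.
  j = 0: C(12,0)·(1)^0 = 1·1 = 1.
  j = 1: C(12,1)·(1)^1 = 12·1 = 12.
  j = 2: C(12,2)·(1)^2 = 66·1 = 66.
  j = 3: C(12,3)·(1)^3 = 220·1 = 220.
  V_q(n, t) = 1 + 12 + 66 + 220 = 299.
Step 2: q^n = 2^12 = 4096.
Step 3: Hamming bound ⌊q^n / V_q(n,t)⌋ = ⌊4096/299⌋ = 13.
Step 4: Compare |C| = 8 to 13: satisfied.
The claimed |C| lies below the Hamming bound.


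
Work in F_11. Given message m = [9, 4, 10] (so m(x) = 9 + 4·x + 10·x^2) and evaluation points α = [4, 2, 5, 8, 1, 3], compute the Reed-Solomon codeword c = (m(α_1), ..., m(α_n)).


c = [9, 2, 4, 10, 1, 1]

Message polynomial: m(x) = 9 + 4·x + 10·x^2 (mod 11).
For each evaluation point α_i, compute m(α_i) mod 11:
  α_1 = 4: Horner steps 10 → 0 → 9, so m(4) = 9.
  α_2 = 2: Horner steps 10 → 2 → 2, so m(2) = 2.
  α_3 = 5: Horner steps 10 → 10 → 4, so m(5) = 4.
  α_4 = 8: Horner steps 10 → 7 → 10, so m(8) = 10.
  α_5 = 1: Horner steps 10 → 3 → 1, so m(1) = 1.
  α_6 = 3: Horner steps 10 → 1 → 1, so m(3) = 1.
Codeword c = [9, 2, 4, 10, 1, 1] ∈ F_11^6.


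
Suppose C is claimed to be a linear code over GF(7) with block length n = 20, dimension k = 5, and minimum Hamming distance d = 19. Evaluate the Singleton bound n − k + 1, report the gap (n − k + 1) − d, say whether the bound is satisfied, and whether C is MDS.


Singleton RHS = n − k + 1 = 16, slack = -3, bound violated (no such code; not MDS).

Singleton bound: d ≤ n − k + 1.
Here n = 20, k = 5, so n − k + 1 = 16.
Given d = 19, check d ≤ 16: NO.
Slack = (n − k + 1) − d = -3.
The slack is negative: d = 19 exceeds n − k + 1 = 16 by 3, so the Singleton bound is violated and no linear [20, 5, 19]_7 code can exist. In particular it is not MDS (MDS requires d = n − k + 1 exactly).
Description: the claimed parameters are [20, 5, 19]_7; such a code would be impossible (violates the Singleton bound).


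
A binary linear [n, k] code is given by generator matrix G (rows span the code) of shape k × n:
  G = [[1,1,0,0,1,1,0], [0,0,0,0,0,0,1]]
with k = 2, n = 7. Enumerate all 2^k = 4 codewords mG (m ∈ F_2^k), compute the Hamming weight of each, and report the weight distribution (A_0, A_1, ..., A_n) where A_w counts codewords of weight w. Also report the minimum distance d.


Weight distribution: A_0 = 1, A_1 = 1, A_4 = 1, A_5 = 1. Minimum distance d = 1.

Enumerate all 2^2 = 4 messages m ∈ F_2^2.
For each, compute codeword c = mG in F_2^7, then tally its weight.
  m = 00 → c = 0000000, weight = 0.
  m = 10 → c = 1100110, weight = 4.
  m = 01 → c = 0000001, weight = 1.
  m = 11 → c = 1100111, weight = 5.
Tally weights:
  weight 0: 1 codewords.
  weight 1: 1 codewords.
  weight 4: 1 codewords.
  weight 5: 1 codewords.
Minimum distance d = smallest w > 0 with A_w > 0 = 1.
Sanity: Σ A_w = 4 = 2^2 = 4 ✓.


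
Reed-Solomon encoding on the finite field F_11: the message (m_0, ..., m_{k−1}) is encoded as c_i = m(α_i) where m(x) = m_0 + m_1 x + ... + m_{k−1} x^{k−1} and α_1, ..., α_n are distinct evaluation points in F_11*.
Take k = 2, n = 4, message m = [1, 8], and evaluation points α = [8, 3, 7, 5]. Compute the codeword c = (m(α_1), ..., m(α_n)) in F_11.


c = [10, 3, 2, 8]

Message polynomial: m(x) = 1 + 8·x (mod 11).
For each evaluation point α_i, compute m(α_i) mod 11:
  α_1 = 8: Horner steps 8 → 10, so m(8) = 10.
  α_2 = 3: Horner steps 8 → 3, so m(3) = 3.
  α_3 = 7: Horner steps 8 → 2, so m(7) = 2.
  α_4 = 5: Horner steps 8 → 8, so m(5) = 8.
Codeword c = [10, 3, 2, 8] ∈ F_11^4.


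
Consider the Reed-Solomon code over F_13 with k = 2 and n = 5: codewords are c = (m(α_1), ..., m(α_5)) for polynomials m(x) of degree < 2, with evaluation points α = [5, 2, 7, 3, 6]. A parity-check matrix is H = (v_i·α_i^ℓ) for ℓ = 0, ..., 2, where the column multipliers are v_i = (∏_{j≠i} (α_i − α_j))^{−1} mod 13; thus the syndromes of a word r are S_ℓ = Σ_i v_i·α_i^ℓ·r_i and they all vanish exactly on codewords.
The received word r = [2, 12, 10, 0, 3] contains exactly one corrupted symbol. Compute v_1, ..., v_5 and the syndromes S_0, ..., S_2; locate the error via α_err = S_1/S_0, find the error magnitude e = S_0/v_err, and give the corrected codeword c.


S = (6, 3, 8), error at position 3, error magnitude e = 6, c = [2, 12, 4, 0, 3].

Step 1: column multipliers v_i = (∏_{j≠i}(α_i − α_j))^{−1} mod 13.
  i = 1 (α = 5): (5−2)(5−7)(5−3)(5−6) = 3·(−2)·2·(−1) = 12 ≡ 12, so v_1 = 12^{−1} = 12 (mod 13).
  i = 2 (α = 2): (2−5)(2−7)(2−3)(2−6) = (−3)·(−5)·(−1)·(−4) = 60 ≡ 8, so v_2 = 8^{−1} = 5 (mod 13).
  i = 3 (α = 7): (7−5)(7−2)(7−3)(7−6) = 2·5·4·1 = 40 ≡ 1, so v_3 = 1^{−1} = 1 (mod 13).
  i = 4 (α = 3): (3−5)(3−2)(3−7)(3−6) = (−2)·1·(−4)·(−3) = −24 ≡ 2, so v_4 = 2^{−1} = 7 (mod 13).
  i = 5 (α = 6): (6−5)(6−2)(6−7)(6−3) = 1·4·(−1)·3 = −12 ≡ 1, so v_5 = 1^{−1} = 1 (mod 13).
  v = [12, 5, 1, 7, 1].
Step 2: syndromes of r = [2, 12, 10, 0, 3] (all sums mod 13).
  S_0 = Σ v_i r_i = 12·2 + 5·12 + 1·10 + 7·0 + 1·3 = 97 ≡ 6.
  S_1 = Σ v_i α_i r_i = 12·5·2 + 5·2·12 + 1·7·10 + 7·3·0 + 1·6·3 = 328 ≡ 3.
  α_i^2 mod 13 = [12, 4, 10, 9, 10].
  S_2 = Σ v_i α_i^2 r_i = 12·12·2 + 5·4·12 + 1·10·10 + 7·9·0 + 1·10·3 = 658 ≡ 8.
  S = (6, 3, 8) ≠ 0, so r is not a codeword (an error is present).
Step 3: locate the error. For a single error e at position i, S_ℓ = v_i·e·α_i^ℓ, so α_err = S_1/S_0.
  S_0^{−1} = 6^{−1} = 11 (mod 13), so α_err = 3·11 = 33 ≡ 7 = α_3. Error position i = 3.
  Consistency check: S_2/S_1 = 8·9 = 72 ≡ 7 = α_err ✓ (single-error assumption holds).
Step 4: error magnitude e = S_0/v_3 = S_0·∏_{j≠3}(α_3 − α_j) = 6·1 = 6 ≡ 6 (mod 13).
Step 5: correct position 3: c_3 = r_3 − e = 10 − 6 ≡ 4 (mod 13). Hence c = [2, 12, 4, 0, 3].
  Check: interpolating c through the α_i gives m(x) = 10 + 1·x (degree < 2) with m(α_i) = c_i for every i, so c is indeed a codeword.


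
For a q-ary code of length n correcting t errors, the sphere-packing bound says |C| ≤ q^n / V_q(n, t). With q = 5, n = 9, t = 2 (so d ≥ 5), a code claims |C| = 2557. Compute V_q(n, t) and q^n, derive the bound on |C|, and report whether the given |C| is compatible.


V_q(n, t) = 613, q^n = 1953125, Hamming bound = 3186, |C| = 2557 ≤ bound (satisfied).

Step 1: Compute V_q(n, t) = Σ_{j=0}^2 C(n, j) (q−1)^j.
  j = 0: C(9,0)·(4)^0 = 1·1 = 1.
  j = 1: C(9,1)·(4)^1 = 9·4 = 36.
  j = 2: C(9,2)·(4)^2 = 36·16 = 576.
  V_q(n, t) = 1 + 36 + 576 = 613.
Step 2: q^n = 5^9 = 1953125.
Step 3: Hamming bound ⌊q^n / V_q(n,t)⌋ = ⌊1953125/613⌋ = 3186.
Step 4: Compare |C| = 2557 to 3186: satisfied.
The claimed |C| lies below the Hamming bound.


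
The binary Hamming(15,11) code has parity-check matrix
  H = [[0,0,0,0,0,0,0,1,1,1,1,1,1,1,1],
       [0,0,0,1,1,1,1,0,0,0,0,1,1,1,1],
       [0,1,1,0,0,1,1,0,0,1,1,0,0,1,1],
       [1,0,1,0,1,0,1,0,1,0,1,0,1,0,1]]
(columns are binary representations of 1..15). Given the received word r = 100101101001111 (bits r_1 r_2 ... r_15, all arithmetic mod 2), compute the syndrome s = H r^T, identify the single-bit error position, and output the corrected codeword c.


s = (1, 1, 0, 1)^T, error position = 13, corrected codeword c = 100101101001011

Compute s = H r^T mod 2 one row at a time:
  s_1 = 0 + 1 + 0 + 0 + 1 + 1 + 1 + 1 = 5 ≡ 1 (mod 2).
  s_2 = 1 + 0 + 1 + 1 + 1 + 1 + 1 + 1 = 7 ≡ 1 (mod 2).
  s_3 = 0 + 0 + 1 + 1 + 0 + 0 + 1 + 1 = 4 ≡ 0 (mod 2).
  s_4 = 1 + 0 + 0 + 1 + 1 + 0 + 1 + 1 = 5 ≡ 1 (mod 2).
s = (1, 1, 0, 1)^T — this equals column 13 of H (binary 1101), so error is at position 13.
Correct: flip bit 13 of r = 100101101001111 to get c = 100101101001011.


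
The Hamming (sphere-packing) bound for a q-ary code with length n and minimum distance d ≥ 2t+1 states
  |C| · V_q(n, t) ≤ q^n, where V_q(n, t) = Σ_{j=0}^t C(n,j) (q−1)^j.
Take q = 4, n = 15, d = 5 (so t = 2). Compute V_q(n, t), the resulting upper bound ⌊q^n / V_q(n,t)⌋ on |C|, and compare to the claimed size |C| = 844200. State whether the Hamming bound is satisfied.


V_q(n, t) = 991, q^n = 1073741824, Hamming bound = 1083493, |C| = 844200 ≤ bound (satisfied).

Step 1: Compute V_q(n, t) = Σ_{j=0}^2 C(n, j) (q−1)^j.
  j = 0: C(15,0)·(3)^0 = 1·1 = 1.
  j = 1: C(15,1)·(3)^1 = 15·3 = 45.
  j = 2: C(15,2)·(3)^2 = 105·9 = 945.
  V_q(n, t) = 1 + 45 + 945 = 991.
Step 2: q^n = 4^15 = 1073741824.
Step 3: Hamming bound ⌊q^n / V_q(n,t)⌋ = ⌊1073741824/991⌋ = 1083493.
Step 4: Compare |C| = 844200 to 1083493: satisfied.
The claimed |C| lies below the Hamming bound.


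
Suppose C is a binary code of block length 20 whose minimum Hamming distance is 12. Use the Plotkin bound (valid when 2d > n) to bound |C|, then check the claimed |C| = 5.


Plotkin bound M ≤ 6; given |C| = 5 ≤ bound (satisfied).

Check applicability: 2d = 24, n = 20.
2d − n = 4 > 0, so Plotkin applies.
Compute d/(2d−n) = 12/4 ≈ 3.0000.
⌊d/(2d−n)⌋ = 3.
Plotkin bound: M ≤ 2·3 = 6.
Given |C| = 5, check: satisfied.
This |C| is below the Plotkin bound.


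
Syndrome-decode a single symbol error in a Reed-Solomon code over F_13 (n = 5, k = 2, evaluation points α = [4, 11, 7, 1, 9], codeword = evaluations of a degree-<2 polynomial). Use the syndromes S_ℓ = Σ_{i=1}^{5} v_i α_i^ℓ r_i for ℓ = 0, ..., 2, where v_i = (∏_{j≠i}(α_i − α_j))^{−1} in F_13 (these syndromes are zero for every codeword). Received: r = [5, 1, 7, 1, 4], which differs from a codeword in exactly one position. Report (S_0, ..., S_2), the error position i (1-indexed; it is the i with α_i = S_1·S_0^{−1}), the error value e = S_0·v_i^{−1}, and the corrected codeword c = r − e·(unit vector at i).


S = (5, 5, 5), error at position 4, error magnitude e = 11, c = [5, 1, 7, 3, 4].

Step 1: column multipliers v_i = (∏_{j≠i}(α_i − α_j))^{−1} mod 13.
  i = 1 (α = 4): (4−11)(4−7)(4−1)(4−9) = (−7)·(−3)·3·(−5) = −315 ≡ 10, so v_1 = 10^{−1} = 4 (mod 13).
  i = 2 (α = 11): (11−4)(11−7)(11−1)(11−9) = 7·4·10·2 = 560 ≡ 1, so v_2 = 1^{−1} = 1 (mod 13).
  i = 3 (α = 7): (7−4)(7−11)(7−1)(7−9) = 3·(−4)·6·(−2) = 144 ≡ 1, so v_3 = 1^{−1} = 1 (mod 13).
  i = 4 (α = 1): (1−4)(1−11)(1−7)(1−9) = (−3)·(−10)·(−6)·(−8) = 1440 ≡ 10, so v_4 = 10^{−1} = 4 (mod 13).
  i = 5 (α = 9): (9−4)(9−11)(9−7)(9−1) = 5·(−2)·2·8 = −160 ≡ 9, so v_5 = 9^{−1} = 3 (mod 13).
  v = [4, 1, 1, 4, 3].
Step 2: syndromes of r = [5, 1, 7, 1, 4] (all sums mod 13).
  S_0 = Σ v_i r_i = 4·5 + 1·1 + 1·7 + 4·1 + 3·4 = 44 ≡ 5.
  S_1 = Σ v_i α_i r_i = 4·4·5 + 1·11·1 + 1·7·7 + 4·1·1 + 3·9·4 = 252 ≡ 5.
  α_i^2 mod 13 = [3, 4, 10, 1, 3].
  S_2 = Σ v_i α_i^2 r_i = 4·3·5 + 1·4·1 + 1·10·7 + 4·1·1 + 3·3·4 = 174 ≡ 5.
  S = (5, 5, 5) ≠ 0, so r is not a codeword (an error is present).
Step 3: locate the error. For a single error e at position i, S_ℓ = v_i·e·α_i^ℓ, so α_err = S_1/S_0.
  S_0^{−1} = 5^{−1} = 8 (mod 13), so α_err = 5·8 = 40 ≡ 1 = α_4. Error position i = 4.
  Consistency check: S_2/S_1 = 5·8 = 40 ≡ 1 = α_err ✓ (single-error assumption holds).
Step 4: error magnitude e = S_0/v_4 = S_0·∏_{j≠4}(α_4 − α_j) = 5·10 = 50 ≡ 11 (mod 13).
Step 5: correct position 4: c_4 = r_4 − e = 1 − 11 ≡ 3 (mod 13). Hence c = [5, 1, 7, 3, 4].
  Check: interpolating c through the α_i gives m(x) = 11 + 5·x (degree < 2) with m(α_i) = c_i for every i, so c is indeed a codeword.


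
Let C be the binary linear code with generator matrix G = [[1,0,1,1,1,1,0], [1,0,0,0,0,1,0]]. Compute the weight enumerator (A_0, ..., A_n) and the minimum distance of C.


Weight distribution: A_0 = 1, A_2 = 1, A_3 = 1, A_5 = 1. Minimum distance d = 2.

Enumerate all 2^2 = 4 messages m ∈ F_2^2.
For each, compute codeword c = mG in F_2^7, then tally its weight.
  m = 00 → c = 0000000, weight = 0.
  m = 10 → c = 1011110, weight = 5.
  m = 01 → c = 1000010, weight = 2.
  m = 11 → c = 0011100, weight = 3.
Tally weights:
  weight 0: 1 codewords.
  weight 2: 1 codewords.
  weight 3: 1 codewords.
  weight 5: 1 codewords.
Minimum distance d = smallest w > 0 with A_w > 0 = 2.
Sanity: Σ A_w = 4 = 2^2 = 4 ✓.


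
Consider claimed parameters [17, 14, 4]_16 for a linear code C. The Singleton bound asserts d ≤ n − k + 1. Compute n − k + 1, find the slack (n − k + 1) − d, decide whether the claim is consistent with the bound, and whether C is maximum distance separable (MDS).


Singleton RHS = n − k + 1 = 4, slack = 0, bound satisfied, MDS.

Singleton bound: d ≤ n − k + 1.
Here n = 17, k = 14, so n − k + 1 = 4.
Given d = 4, check d ≤ 4: YES.
Slack = (n − k + 1) − d = 0.
The code is MDS (slack = 0).
Description: the claimed parameters are [17, 14, 4]_16; such a code would be MDS (meets Singleton bound).


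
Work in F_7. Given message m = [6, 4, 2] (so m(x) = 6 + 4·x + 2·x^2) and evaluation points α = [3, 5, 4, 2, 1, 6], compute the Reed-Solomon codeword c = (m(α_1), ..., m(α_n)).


c = [1, 6, 5, 1, 5, 4]

Message polynomial: m(x) = 6 + 4·x + 2·x^2 (mod 7).
For each evaluation point α_i, compute m(α_i) mod 7:
  α_1 = 3: Horner steps 2 → 3 → 1, so m(3) = 1.
  α_2 = 5: Horner steps 2 → 0 → 6, so m(5) = 6.
  α_3 = 4: Horner steps 2 → 5 → 5, so m(4) = 5.
  α_4 = 2: Horner steps 2 → 1 → 1, so m(2) = 1.
  α_5 = 1: Horner steps 2 → 6 → 5, so m(1) = 5.
  α_6 = 6: Horner steps 2 → 2 → 4, so m(6) = 4.
Codeword c = [1, 6, 5, 1, 5, 4] ∈ F_7^6.


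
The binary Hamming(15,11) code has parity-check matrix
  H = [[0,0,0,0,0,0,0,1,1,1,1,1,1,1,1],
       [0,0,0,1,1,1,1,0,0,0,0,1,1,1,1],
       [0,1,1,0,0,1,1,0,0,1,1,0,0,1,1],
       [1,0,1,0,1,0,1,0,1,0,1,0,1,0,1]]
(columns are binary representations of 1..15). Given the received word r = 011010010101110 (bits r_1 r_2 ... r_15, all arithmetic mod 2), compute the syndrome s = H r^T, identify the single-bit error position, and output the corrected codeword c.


s = (1, 0, 0, 1)^T, error position = 9, corrected codeword c = 011010011101110

Compute s = H r^T mod 2 one row at a time:
  s_1 = 1 + 0 + 1 + 0 + 1 + 1 + 1 + 0 = 5 ≡ 1 (mod 2).
  s_2 = 0 + 1 + 0 + 0 + 1 + 1 + 1 + 0 = 4 ≡ 0 (mod 2).
  s_3 = 1 + 1 + 0 + 0 + 1 + 0 + 1 + 0 = 4 ≡ 0 (mod 2).
  s_4 = 0 + 1 + 1 + 0 + 0 + 0 + 1 + 0 = 3 ≡ 1 (mod 2).
s = (1, 0, 0, 1)^T — this equals column 9 of H (binary 1001), so error is at position 9.
Correct: flip bit 9 of r = 011010010101110 to get c = 011010011101110.


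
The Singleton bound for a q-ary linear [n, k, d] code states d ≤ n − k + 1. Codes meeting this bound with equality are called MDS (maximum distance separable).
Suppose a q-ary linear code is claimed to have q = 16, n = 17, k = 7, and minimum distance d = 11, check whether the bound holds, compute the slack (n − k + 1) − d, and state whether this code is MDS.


Singleton RHS = n − k + 1 = 11, slack = 0, bound satisfied, MDS.

Singleton bound: d ≤ n − k + 1.
Here n = 17, k = 7, so n − k + 1 = 11.
Given d = 11, check d ≤ 11: YES.
Slack = (n − k + 1) − d = 0.
The code is MDS (slack = 0).
Description: the claimed parameters are [17, 7, 11]_16; such a code would be MDS (meets Singleton bound).


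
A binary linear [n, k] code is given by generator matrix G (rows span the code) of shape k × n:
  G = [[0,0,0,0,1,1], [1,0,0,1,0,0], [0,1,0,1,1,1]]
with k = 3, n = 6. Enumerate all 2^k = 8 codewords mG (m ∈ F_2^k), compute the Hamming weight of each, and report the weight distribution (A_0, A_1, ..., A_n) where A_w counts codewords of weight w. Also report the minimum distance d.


Weight distribution: A_0 = 1, A_2 = 4, A_4 = 3. Minimum distance d = 2.

Enumerate all 2^3 = 8 messages m ∈ F_2^3.
For each, compute codeword c = mG in F_2^6, then tally its weight.
  m = 000 → c = 000000, weight = 0.
  m = 100 → c = 000011, weight = 2.
  m = 010 → c = 100100, weight = 2.
  m = 110 → c = 100111, weight = 4.
  m = 001 → c = 010111, weight = 4.
  m = 101 → c = 010100, weight = 2.
  m = 011 → c = 110011, weight = 4.
  m = 111 → c = 110000, weight = 2.
Tally weights:
  weight 0: 1 codewords.
  weight 2: 4 codewords.
  weight 4: 3 codewords.
Minimum distance d = smallest w > 0 with A_w > 0 = 2.
Sanity: Σ A_w = 8 = 2^3 = 8 ✓.


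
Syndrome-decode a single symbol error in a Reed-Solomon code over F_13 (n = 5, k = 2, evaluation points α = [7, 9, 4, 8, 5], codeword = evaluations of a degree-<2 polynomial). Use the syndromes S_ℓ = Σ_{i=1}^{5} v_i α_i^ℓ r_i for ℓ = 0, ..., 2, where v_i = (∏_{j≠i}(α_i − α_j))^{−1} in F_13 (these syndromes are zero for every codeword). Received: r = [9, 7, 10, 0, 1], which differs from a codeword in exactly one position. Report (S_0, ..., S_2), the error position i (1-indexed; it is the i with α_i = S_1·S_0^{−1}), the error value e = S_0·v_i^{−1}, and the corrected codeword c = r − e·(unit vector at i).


S = (3, 1, 9), error at position 2, error magnitude e = 3, c = [9, 4, 10, 0, 1].

Step 1: column multipliers v_i = (∏_{j≠i}(α_i − α_j))^{−1} mod 13.
  i = 1 (α = 7): (7−9)(7−4)(7−8)(7−5) = (−2)·3·(−1)·2 = 12 ≡ 12, so v_1 = 12^{−1} = 12 (mod 13).
  i = 2 (α = 9): (9−7)(9−4)(9−8)(9−5) = 2·5·1·4 = 40 ≡ 1, so v_2 = 1^{−1} = 1 (mod 13).
  i = 3 (α = 4): (4−7)(4−9)(4−8)(4−5) = (−3)·(−5)·(−4)·(−1) = 60 ≡ 8, so v_3 = 8^{−1} = 5 (mod 13).
  i = 4 (α = 8): (8−7)(8−9)(8−4)(8−5) = 1·(−1)·4·3 = −12 ≡ 1, so v_4 = 1^{−1} = 1 (mod 13).
  i = 5 (α = 5): (5−7)(5−9)(5−4)(5−8) = (−2)·(−4)·1·(−3) = −24 ≡ 2, so v_5 = 2^{−1} = 7 (mod 13).
  v = [12, 1, 5, 1, 7].
Step 2: syndromes of r = [9, 7, 10, 0, 1] (all sums mod 13).
  S_0 = Σ v_i r_i = 12·9 + 1·7 + 5·10 + 1·0 + 7·1 = 172 ≡ 3.
  S_1 = Σ v_i α_i r_i = 12·7·9 + 1·9·7 + 5·4·10 + 1·8·0 + 7·5·1 = 1054 ≡ 1.
  α_i^2 mod 13 = [10, 3, 3, 12, 12].
  S_2 = Σ v_i α_i^2 r_i = 12·10·9 + 1·3·7 + 5·3·10 + 1·12·0 + 7·12·1 = 1335 ≡ 9.
  S = (3, 1, 9) ≠ 0, so r is not a codeword (an error is present).
Step 3: locate the error. For a single error e at position i, S_ℓ = v_i·e·α_i^ℓ, so α_err = S_1/S_0.
  S_0^{−1} = 3^{−1} = 9 (mod 13), so α_err = 1·9 = 9 ≡ 9 = α_2. Error position i = 2.
  Consistency check: S_2/S_1 = 9·1 = 9 ≡ 9 = α_err ✓ (single-error assumption holds).
Step 4: error magnitude e = S_0/v_2 = S_0·∏_{j≠2}(α_2 − α_j) = 3·1 = 3 ≡ 3 (mod 13).
Step 5: correct position 2: c_2 = r_2 − e = 7 − 3 ≡ 4 (mod 13). Hence c = [9, 4, 10, 0, 1].
  Check: interpolating c through the α_i gives m(x) = 7 + 4·x (degree < 2) with m(α_i) = c_i for every i, so c is indeed a codeword.


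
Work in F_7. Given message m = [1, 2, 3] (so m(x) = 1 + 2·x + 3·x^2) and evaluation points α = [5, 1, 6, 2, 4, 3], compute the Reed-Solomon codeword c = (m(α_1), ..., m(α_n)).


c = [2, 6, 2, 3, 1, 6]

Message polynomial: m(x) = 1 + 2·x + 3·x^2 (mod 7).
For each evaluation point α_i, compute m(α_i) mod 7:
  α_1 = 5: Horner steps 3 → 3 → 2, so m(5) = 2.
  α_2 = 1: Horner steps 3 → 5 → 6, so m(1) = 6.
  α_3 = 6: Horner steps 3 → 6 → 2, so m(6) = 2.
  α_4 = 2: Horner steps 3 → 1 → 3, so m(2) = 3.
  α_5 = 4: Horner steps 3 → 0 → 1, so m(4) = 1.
  α_6 = 3: Horner steps 3 → 4 → 6, so m(3) = 6.
Codeword c = [2, 6, 2, 3, 1, 6] ∈ F_7^6.


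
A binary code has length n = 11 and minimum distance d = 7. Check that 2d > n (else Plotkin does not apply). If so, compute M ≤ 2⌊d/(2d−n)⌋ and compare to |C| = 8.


Plotkin bound M ≤ 4; given |C| = 8 > bound (violated).

Check applicability: 2d = 14, n = 11.
2d − n = 3 > 0, so Plotkin applies.
Compute d/(2d−n) = 7/3 ≈ 2.3333.
⌊d/(2d−n)⌋ = 2.
Plotkin bound: M ≤ 2·2 = 4.
Given |C| = 8, check: VIOLATED.
This |C| is above the Plotkin bound, so no binary code with n = 11, d = 7 and 8 codewords exists.


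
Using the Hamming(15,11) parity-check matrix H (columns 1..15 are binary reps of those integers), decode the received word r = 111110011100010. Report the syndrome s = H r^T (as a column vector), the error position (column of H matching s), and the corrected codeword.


s = (0, 1, 0, 0)^T, error position = 4, corrected codeword c = 111010011100010

Compute s = H r^T mod 2 one row at a time:
  s_1 = 1 + 1 + 1 + 0 + 0 + 0 + 1 + 0 = 4 ≡ 0 (mod 2).
  s_2 = 1 + 1 + 0 + 0 + 0 + 0 + 1 + 0 = 3 ≡ 1 (mod 2).
  s_3 = 1 + 1 + 0 + 0 + 1 + 0 + 1 + 0 = 4 ≡ 0 (mod 2).
  s_4 = 1 + 1 + 1 + 0 + 1 + 0 + 0 + 0 = 4 ≡ 0 (mod 2).
s = (0, 1, 0, 0)^T — this equals column 4 of H (binary 0100), so error is at position 4.
Correct: flip bit 4 of r = 111110011100010 to get c = 111010011100010.


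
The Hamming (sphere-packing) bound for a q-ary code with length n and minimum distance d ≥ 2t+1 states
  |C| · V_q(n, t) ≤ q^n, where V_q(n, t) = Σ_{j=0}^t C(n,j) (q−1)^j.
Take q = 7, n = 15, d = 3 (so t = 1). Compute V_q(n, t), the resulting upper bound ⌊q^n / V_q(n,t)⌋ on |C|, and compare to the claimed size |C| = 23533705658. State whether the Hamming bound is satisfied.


V_q(n, t) = 91, q^n = 4747561509943, Hamming bound = 52171005603, |C| = 23533705658 ≤ bound (satisfied).

Step 1: Compute V_q(n, t) = Σ_{j=0}^1 C(n, j) (q−1)^j.
  j = 0: C(15,0)·(6)^0 = 1·1 = 1.
  j = 1: C(15,1)·(6)^1 = 15·6 = 90.
  V_q(n, t) = 1 + 90 = 91.
Step 2: q^n = 7^15 = 4747561509943.
Step 3: Hamming bound ⌊q^n / V_q(n,t)⌋ = ⌊4747561509943/91⌋ = 52171005603.
Step 4: Compare |C| = 23533705658 to 52171005603: satisfied.
The claimed |C| lies below the Hamming bound.


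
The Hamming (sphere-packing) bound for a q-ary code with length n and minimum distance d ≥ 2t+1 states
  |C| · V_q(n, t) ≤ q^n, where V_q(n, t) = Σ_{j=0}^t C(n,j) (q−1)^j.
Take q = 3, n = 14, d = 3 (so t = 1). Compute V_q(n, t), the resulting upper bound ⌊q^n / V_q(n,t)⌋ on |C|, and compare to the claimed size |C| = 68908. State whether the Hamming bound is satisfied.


V_q(n, t) = 29, q^n = 4782969, Hamming bound = 164929, |C| = 68908 ≤ bound (satisfied).

Step 1: Compute V_q(n, t) = Σ_{j=0}^1 C(n, j) (q−1)^j.
  j = 0: C(14,0)·(2)^0 = 1·1 = 1.
  j = 1: C(14,1)·(2)^1 = 14·2 = 28.
  V_q(n, t) = 1 + 28 = 29.
Step 2: q^n = 3^14 = 4782969.
Step 3: Hamming bound ⌊q^n / V_q(n,t)⌋ = ⌊4782969/29⌋ = 164929.
Step 4: Compare |C| = 68908 to 164929: satisfied.
The claimed |C| lies below the Hamming bound.


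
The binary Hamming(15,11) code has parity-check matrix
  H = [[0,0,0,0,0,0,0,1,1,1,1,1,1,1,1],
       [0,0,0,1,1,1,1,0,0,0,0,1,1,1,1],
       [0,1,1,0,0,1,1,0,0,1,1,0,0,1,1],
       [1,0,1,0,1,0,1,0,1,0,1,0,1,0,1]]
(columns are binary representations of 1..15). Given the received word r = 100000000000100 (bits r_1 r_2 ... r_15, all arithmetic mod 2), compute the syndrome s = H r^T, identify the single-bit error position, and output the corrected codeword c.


s = (1, 1, 0, 0)^T, error position = 12, corrected codeword c = 100000000001100

Compute s = H r^T mod 2 one row at a time:
  s_1 = 0 + 0 + 0 + 0 + 0 + 1 + 0 + 0 = 1 ≡ 1 (mod 2).
  s_2 = 0 + 0 + 0 + 0 + 0 + 1 + 0 + 0 = 1 ≡ 1 (mod 2).
  s_3 = 0 + 0 + 0 + 0 + 0 + 0 + 0 + 0 = 0 ≡ 0 (mod 2).
  s_4 = 1 + 0 + 0 + 0 + 0 + 0 + 1 + 0 = 2 ≡ 0 (mod 2).
s = (1, 1, 0, 0)^T — this equals column 12 of H (binary 1100), so error is at position 12.
Correct: flip bit 12 of r = 100000000000100 to get c = 100000000001100.


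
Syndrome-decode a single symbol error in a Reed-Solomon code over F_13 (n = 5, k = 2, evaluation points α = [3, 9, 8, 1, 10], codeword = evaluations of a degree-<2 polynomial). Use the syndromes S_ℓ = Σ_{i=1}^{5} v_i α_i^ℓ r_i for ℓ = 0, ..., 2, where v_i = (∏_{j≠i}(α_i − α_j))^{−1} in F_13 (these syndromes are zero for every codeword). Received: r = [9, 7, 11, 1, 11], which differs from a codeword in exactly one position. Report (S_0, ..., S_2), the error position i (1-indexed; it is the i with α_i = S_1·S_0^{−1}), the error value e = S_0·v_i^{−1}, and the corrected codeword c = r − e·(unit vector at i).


S = (12, 5, 1), error at position 3, error magnitude e = 8, c = [9, 7, 3, 1, 11].

Step 1: column multipliers v_i = (∏_{j≠i}(α_i − α_j))^{−1} mod 13.
  i = 1 (α = 3): (3−9)(3−8)(3−1)(3−10) = (−6)·(−5)·2·(−7) = −420 ≡ 9, so v_1 = 9^{−1} = 3 (mod 13).
  i = 2 (α = 9): (9−3)(9−8)(9−1)(9−10) = 6·1·8·(−1) = −48 ≡ 4, so v_2 = 4^{−1} = 10 (mod 13).
  i = 3 (α = 8): (8−3)(8−9)(8−1)(8−10) = 5·(−1)·7·(−2) = 70 ≡ 5, so v_3 = 5^{−1} = 8 (mod 13).
  i = 4 (α = 1): (1−3)(1−9)(1−8)(1−10) = (−2)·(−8)·(−7)·(−9) = 1008 ≡ 7, so v_4 = 7^{−1} = 2 (mod 13).
  i = 5 (α = 10): (10−3)(10−9)(10−8)(10−1) = 7·1·2·9 = 126 ≡ 9, so v_5 = 9^{−1} = 3 (mod 13).
  v = [3, 10, 8, 2, 3].
Step 2: syndromes of r = [9, 7, 11, 1, 11] (all sums mod 13).
  S_0 = Σ v_i r_i = 3·9 + 10·7 + 8·11 + 2·1 + 3·11 = 220 ≡ 12.
  S_1 = Σ v_i α_i r_i = 3·3·9 + 10·9·7 + 8·8·11 + 2·1·1 + 3·10·11 = 1747 ≡ 5.
  α_i^2 mod 13 = [9, 3, 12, 1, 9].
  S_2 = Σ v_i α_i^2 r_i = 3·9·9 + 10·3·7 + 8·12·11 + 2·1·1 + 3·9·11 = 1808 ≡ 1.
  S = (12, 5, 1) ≠ 0, so r is not a codeword (an error is present).
Step 3: locate the error. For a single error e at position i, S_ℓ = v_i·e·α_i^ℓ, so α_err = S_1/S_0.
  S_0^{−1} = 12^{−1} = 12 (mod 13), so α_err = 5·12 = 60 ≡ 8 = α_3. Error position i = 3.
  Consistency check: S_2/S_1 = 1·8 = 8 ≡ 8 = α_err ✓ (single-error assumption holds).
Step 4: error magnitude e = S_0/v_3 = S_0·∏_{j≠3}(α_3 − α_j) = 12·5 = 60 ≡ 8 (mod 13).
Step 5: correct position 3: c_3 = r_3 − e = 11 − 8 ≡ 3 (mod 13). Hence c = [9, 7, 3, 1, 11].
  Check: interpolating c through the α_i gives m(x) = 10 + 4·x (degree < 2) with m(α_i) = c_i for every i, so c is indeed a codeword.


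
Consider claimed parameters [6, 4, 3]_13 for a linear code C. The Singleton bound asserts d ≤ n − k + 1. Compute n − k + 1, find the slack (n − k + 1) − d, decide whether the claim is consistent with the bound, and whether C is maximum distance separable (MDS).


Singleton RHS = n − k + 1 = 3, slack = 0, bound satisfied, MDS.

Singleton bound: d ≤ n − k + 1.
Here n = 6, k = 4, so n − k + 1 = 3.
Given d = 3, check d ≤ 3: YES.
Slack = (n − k + 1) − d = 0.
The code is MDS (slack = 0).
Description: the claimed parameters are [6, 4, 3]_13; such a code would be MDS (meets Singleton bound).


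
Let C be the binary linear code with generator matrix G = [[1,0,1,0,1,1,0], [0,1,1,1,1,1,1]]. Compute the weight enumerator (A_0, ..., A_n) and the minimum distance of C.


Weight distribution: A_0 = 1, A_4 = 2, A_6 = 1. Minimum distance d = 4.

Enumerate all 2^2 = 4 messages m ∈ F_2^2.
For each, compute codeword c = mG in F_2^7, then tally its weight.
  m = 00 → c = 0000000, weight = 0.
  m = 10 → c = 1010110, weight = 4.
  m = 01 → c = 0111111, weight = 6.
  m = 11 → c = 1101001, weight = 4.
Tally weights:
  weight 0: 1 codewords.
  weight 4: 2 codewords.
  weight 6: 1 codewords.
Minimum distance d = smallest w > 0 with A_w > 0 = 4.
Sanity: Σ A_w = 4 = 2^2 = 4 ✓.


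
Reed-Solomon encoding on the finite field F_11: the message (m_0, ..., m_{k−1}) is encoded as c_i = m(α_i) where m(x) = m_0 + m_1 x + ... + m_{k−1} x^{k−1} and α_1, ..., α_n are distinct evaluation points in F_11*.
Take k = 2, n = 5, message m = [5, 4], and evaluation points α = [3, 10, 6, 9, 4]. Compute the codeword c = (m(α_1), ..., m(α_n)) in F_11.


c = [6, 1, 7, 8, 10]

Message polynomial: m(x) = 5 + 4·x (mod 11).
For each evaluation point α_i, compute m(α_i) mod 11:
  α_1 = 3: Horner steps 4 → 6, so m(3) = 6.
  α_2 = 10: Horner steps 4 → 1, so m(10) = 1.
  α_3 = 6: Horner steps 4 → 7, so m(6) = 7.
  α_4 = 9: Horner steps 4 → 8, so m(9) = 8.
  α_5 = 4: Horner steps 4 → 10, so m(4) = 10.
Codeword c = [6, 1, 7, 8, 10] ∈ F_11^5.


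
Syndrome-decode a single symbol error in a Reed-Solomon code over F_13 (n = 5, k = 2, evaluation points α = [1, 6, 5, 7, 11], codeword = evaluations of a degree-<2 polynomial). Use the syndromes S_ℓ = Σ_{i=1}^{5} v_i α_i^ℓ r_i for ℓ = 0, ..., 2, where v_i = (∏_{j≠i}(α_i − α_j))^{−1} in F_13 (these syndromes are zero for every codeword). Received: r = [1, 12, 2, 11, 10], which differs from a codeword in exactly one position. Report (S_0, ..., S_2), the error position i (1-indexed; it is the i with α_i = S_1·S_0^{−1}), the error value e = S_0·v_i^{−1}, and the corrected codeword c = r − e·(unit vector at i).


S = (7, 10, 5), error at position 4, error magnitude e = 2, c = [1, 12, 2, 9, 10].

Step 1: column multipliers v_i = (∏_{j≠i}(α_i − α_j))^{−1} mod 13.
  i = 1 (α = 1): (1−6)(1−5)(1−7)(1−11) = (−5)·(−4)·(−6)·(−10) = 1200 ≡ 4, so v_1 = 4^{−1} = 10 (mod 13).
  i = 2 (α = 6): (6−1)(6−5)(6−7)(6−11) = 5·1·(−1)·(−5) = 25 ≡ 12, so v_2 = 12^{−1} = 12 (mod 13).
  i = 3 (α = 5): (5−1)(5−6)(5−7)(5−11) = 4·(−1)·(−2)·(−6) = −48 ≡ 4, so v_3 = 4^{−1} = 10 (mod 13).
  i = 4 (α = 7): (7−1)(7−6)(7−5)(7−11) = 6·1·2·(−4) = −48 ≡ 4, so v_4 = 4^{−1} = 10 (mod 13).
  i = 5 (α = 11): (11−1)(11−6)(11−5)(11−7) = 10·5·6·4 = 1200 ≡ 4, so v_5 = 4^{−1} = 10 (mod 13).
  v = [10, 12, 10, 10, 10].
Step 2: syndromes of r = [1, 12, 2, 11, 10] (all sums mod 13).
  S_0 = Σ v_i r_i = 10·1 + 12·12 + 10·2 + 10·11 + 10·10 = 384 ≡ 7.
  S_1 = Σ v_i α_i r_i = 10·1·1 + 12·6·12 + 10·5·2 + 10·7·11 + 10·11·10 = 2844 ≡ 10.
  α_i^2 mod 13 = [1, 10, 12, 10, 4].
  S_2 = Σ v_i α_i^2 r_i = 10·1·1 + 12·10·12 + 10·12·2 + 10·10·11 + 10·4·10 = 3190 ≡ 5.
  S = (7, 10, 5) ≠ 0, so r is not a codeword (an error is present).
Step 3: locate the error. For a single error e at position i, S_ℓ = v_i·e·α_i^ℓ, so α_err = S_1/S_0.
  S_0^{−1} = 7^{−1} = 2 (mod 13), so α_err = 10·2 = 20 ≡ 7 = α_4. Error position i = 4.
  Consistency check: S_2/S_1 = 5·4 = 20 ≡ 7 = α_err ✓ (single-error assumption holds).
Step 4: error magnitude e = S_0/v_4 = S_0·∏_{j≠4}(α_4 − α_j) = 7·4 = 28 ≡ 2 (mod 13).
Step 5: correct position 4: c_4 = r_4 − e = 11 − 2 ≡ 9 (mod 13). Hence c = [1, 12, 2, 9, 10].
  Check: interpolating c through the α_i gives m(x) = 4 + 10·x (degree < 2) with m(α_i) = c_i for every i, so c is indeed a codeword.


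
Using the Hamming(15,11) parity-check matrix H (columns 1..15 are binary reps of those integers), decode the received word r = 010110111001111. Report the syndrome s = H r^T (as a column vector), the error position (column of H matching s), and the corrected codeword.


s = (0, 1, 0, 1)^T, error position = 5, corrected codeword c = 010100111001111

Compute s = H r^T mod 2 one row at a time:
  s_1 = 1 + 1 + 0 + 0 + 1 + 1 + 1 + 1 = 6 ≡ 0 (mod 2).
  s_2 = 1 + 1 + 0 + 1 + 1 + 1 + 1 + 1 = 7 ≡ 1 (mod 2).
  s_3 = 1 + 0 + 0 + 1 + 0 + 0 + 1 + 1 = 4 ≡ 0 (mod 2).
  s_4 = 0 + 0 + 1 + 1 + 1 + 0 + 1 + 1 = 5 ≡ 1 (mod 2).
s = (0, 1, 0, 1)^T — this equals column 5 of H (binary 0101), so error is at position 5.
Correct: flip bit 5 of r = 010110111001111 to get c = 010100111001111.


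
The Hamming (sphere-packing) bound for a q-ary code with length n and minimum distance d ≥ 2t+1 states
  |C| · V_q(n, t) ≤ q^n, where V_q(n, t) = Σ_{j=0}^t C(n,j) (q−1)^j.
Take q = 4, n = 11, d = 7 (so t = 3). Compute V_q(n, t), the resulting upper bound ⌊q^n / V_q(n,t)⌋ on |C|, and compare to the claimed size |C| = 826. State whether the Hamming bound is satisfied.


V_q(n, t) = 4984, q^n = 4194304, Hamming bound = 841, |C| = 826 ≤ bound (satisfied).

Step 1: Compute V_q(n, t) = Σ_{j=0}^3 C(n, j) (q−1)^j.
  j = 0: C(11,0)·(3)^0 = 1·1 = 1.
  j = 1: C(11,1)·(3)^1 = 11·3 = 33.
  j = 2: C(11,2)·(3)^2 = 55·9 = 495.
  j = 3: C(11,3)·(3)^3 = 165·27 = 4455.
  V_q(n, t) = 1 + 33 + 495 + 4455 = 4984.
Step 2: q^n = 4^11 = 4194304.
Step 3: Hamming bound ⌊q^n / V_q(n,t)⌋ = ⌊4194304/4984⌋ = 841.
Step 4: Compare |C| = 826 to 841: satisfied.
The claimed |C| lies below the Hamming bound.


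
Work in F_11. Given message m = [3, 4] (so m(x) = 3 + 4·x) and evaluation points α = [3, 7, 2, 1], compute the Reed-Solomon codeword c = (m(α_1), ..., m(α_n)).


c = [4, 9, 0, 7]

Message polynomial: m(x) = 3 + 4·x (mod 11).
For each evaluation point α_i, compute m(α_i) mod 11:
  α_1 = 3: Horner steps 4 → 4, so m(3) = 4.
  α_2 = 7: Horner steps 4 → 9, so m(7) = 9.
  α_3 = 2: Horner steps 4 → 0, so m(2) = 0.
  α_4 = 1: Horner steps 4 → 7, so m(1) = 7.
Codeword c = [4, 9, 0, 7] ∈ F_11^4.


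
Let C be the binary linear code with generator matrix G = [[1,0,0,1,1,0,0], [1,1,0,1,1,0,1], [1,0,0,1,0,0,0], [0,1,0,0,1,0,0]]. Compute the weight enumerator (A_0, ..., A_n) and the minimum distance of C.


Weight distribution: A_0 = 1, A_1 = 3, A_2 = 4, A_3 = 4, A_4 = 3, A_5 = 1. Minimum distance d = 1.

Enumerate all 2^4 = 16 messages m ∈ F_2^4.
For each, compute codeword c = mG in F_2^7, then tally its weight.
  m = 0000 → c = 0000000, weight = 0.
  m = 1000 → c = 1001100, weight = 3.
  m = 0100 → c = 1101101, weight = 5.
  m = 1100 → c = 0100001, weight = 2.
  m = 0010 → c = 1001000, weight = 2.
  m = 1010 → c = 0000100, weight = 1.
  m = 0110 → c = 0100101, weight = 3.
  m = 1110 → c = 1101001, weight = 4.
  m = 0001 → c = 0100100, weight = 2.
  m = 1001 → c = 1101000, weight = 3.
  m = 0101 → c = 1001001, weight = 3.
  m = 1101 → c = 0000101, weight = 2.
  m = 0011 → c = 1101100, weight = 4.
  m = 1011 → c = 0100000, weight = 1.
  m = 0111 → c = 0000001, weight = 1.
  m = 1111 → c = 1001101, weight = 4.
Tally weights:
  weight 0: 1 codewords.
  weight 1: 3 codewords.
  weight 2: 4 codewords.
  weight 3: 4 codewords.
  weight 4: 3 codewords.
  weight 5: 1 codewords.
Minimum distance d = smallest w > 0 with A_w > 0 = 1.
Sanity: Σ A_w = 16 = 2^4 = 16 ✓.


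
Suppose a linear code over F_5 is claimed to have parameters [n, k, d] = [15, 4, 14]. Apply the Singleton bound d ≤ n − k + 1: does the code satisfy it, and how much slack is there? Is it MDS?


Singleton RHS = n − k + 1 = 12, slack = -2, bound violated (no such code; not MDS).

Singleton bound: d ≤ n − k + 1.
Here n = 15, k = 4, so n − k + 1 = 12.
Given d = 14, check d ≤ 12: NO.
Slack = (n − k + 1) − d = -2.
The slack is negative: d = 14 exceeds n − k + 1 = 12 by 2, so the Singleton bound is violated and no linear [15, 4, 14]_5 code can exist. In particular it is not MDS (MDS requires d = n − k + 1 exactly).
Description: the claimed parameters are [15, 4, 14]_5; such a code would be impossible (violates the Singleton bound).


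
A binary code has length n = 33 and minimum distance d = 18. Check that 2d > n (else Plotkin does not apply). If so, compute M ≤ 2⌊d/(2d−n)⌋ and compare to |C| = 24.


Plotkin bound M ≤ 12; given |C| = 24 > bound (violated).

Check applicability: 2d = 36, n = 33.
2d − n = 3 > 0, so Plotkin applies.
Compute d/(2d−n) = 18/3 ≈ 6.0000.
⌊d/(2d−n)⌋ = 6.
Plotkin bound: M ≤ 2·6 = 12.
Given |C| = 24, check: VIOLATED.
This |C| is above the Plotkin bound, so no binary code with n = 33, d = 18 and 24 codewords exists.
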